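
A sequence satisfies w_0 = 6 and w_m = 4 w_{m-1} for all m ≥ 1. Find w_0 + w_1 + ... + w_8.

524286

w_1 = 4*6 = 24
w_2 = 4*24 = 96
w_3 = 4*96 = 384
w_4 = 4*384 = 1536
w_5 = 4*1536 = 6144
w_6 = 4*6144 = 24576
w_7 = 4*24576 = 98304
w_8 = 4*98304 = 393216
Sum = 6 + 24 + 96 + 384 + 1536 + 6144 + 24576 + 98304 + 393216 = 524286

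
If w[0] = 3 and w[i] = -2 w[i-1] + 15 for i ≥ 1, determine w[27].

268435461

The fixed point is 15/(1 + 2) = 5, so w[i] - 5 = -2(w[i-1] - 5).
Hence w[i] = -2·(-2)^i + 5.
w[27] = -2·(-2)^{27} + 5 = -2·-134217728 + 5 = 268435461.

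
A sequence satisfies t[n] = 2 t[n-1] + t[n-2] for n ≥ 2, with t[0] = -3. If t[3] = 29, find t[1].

7

Let t[1] = w.
t[2] = -3 + 2w
t[3] = -6 + 5w
So -6 + 5w = 29, giving w = 7.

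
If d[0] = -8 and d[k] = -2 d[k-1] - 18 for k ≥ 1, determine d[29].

1073741818

The fixed point is -18/(1 + 2) = -6, so d[k] + 6 = -2(d[k-1] + 6).
Hence d[k] = -2·(-2)^k - 6.
d[29] = -2·(-2)^{29} - 6 = -2·-536870912 - 6 = 1073741818.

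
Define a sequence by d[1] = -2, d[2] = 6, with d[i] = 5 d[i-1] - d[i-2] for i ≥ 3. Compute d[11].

8928402

d[3] = 5·6 - (-2) = 32
d[4] = 5·32 - 6 = 154
d[5] = 5·154 - 32 = 738
d[6] = 5·738 - 154 = 3536
d[7] = 5·3536 - 738 = 16942
d[8] = 5·16942 - 3536 = 81174
d[9] = 5·81174 - 16942 = 388928
d[10] = 5·388928 - 81174 = 1863466
d[11] = 5·1863466 - 388928 = 8928402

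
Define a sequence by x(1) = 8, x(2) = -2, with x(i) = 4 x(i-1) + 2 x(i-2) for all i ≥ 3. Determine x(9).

x(3) = 4*(-2) + 2*8 = 8
x(4) = 4*8 + 2*(-2) = 28
x(5) = 4*28 + 2*8 = 128
x(6) = 4*128 + 2*28 = 568
x(7) = 4*568 + 2*128 = 2528
x(8) = 4*2528 + 2*568 = 11248
x(9) = 4*11248 + 2*2528 = 50048

50048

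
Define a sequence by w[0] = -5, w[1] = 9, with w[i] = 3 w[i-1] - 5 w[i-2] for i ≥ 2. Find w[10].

w[2] = 3(9) - 5(-5) = 52
w[3] = 3(52) - 5(9) = 111
w[4] = 3(111) - 5(52) = 73
w[5] = 3(73) - 5(111) = -336
w[6] = 3(-336) - 5(73) = -1373
w[7] = 3(-1373) - 5(-336) = -2439
w[8] = 3(-2439) - 5(-1373) = -452
w[9] = 3(-452) - 5(-2439) = 10839
w[10] = 3(10839) - 5(-452) = 34777

34777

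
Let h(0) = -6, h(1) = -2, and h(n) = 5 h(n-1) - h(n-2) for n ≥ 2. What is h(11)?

h(2) = 5·(-2) - (-6) = -4
h(3) = 5·(-4) - (-2) = -18
h(4) = 5·(-18) - (-4) = -86
h(5) = 5·(-86) - (-18) = -412
h(6) = 5·(-412) - (-86) = -1974
h(7) = 5·(-1974) - (-412) = -9458
h(8) = 5·(-9458) - (-1974) = -45316
h(9) = 5·(-45316) - (-9458) = -217122
h(10) = 5·(-217122) - (-45316) = -1040294
h(11) = 5·(-1040294) - (-217122) = -4984348

-4984348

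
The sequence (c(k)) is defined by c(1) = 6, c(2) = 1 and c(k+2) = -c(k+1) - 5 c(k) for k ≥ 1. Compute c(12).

c(3) = -1 - 5·6 = -31
c(4) = -(-31) - 5·1 = 26
c(5) = -26 - 5·(-31) = 129
c(6) = -129 - 5·26 = -259
c(7) = -(-259) - 5·129 = -386
c(8) = -(-386) - 5·(-259) = 1681
c(9) = -1681 - 5·(-386) = 249
c(10) = -249 - 5·1681 = -8654
c(11) = -(-8654) - 5·249 = 7409
c(12) = -7409 - 5·(-8654) = 35861

35861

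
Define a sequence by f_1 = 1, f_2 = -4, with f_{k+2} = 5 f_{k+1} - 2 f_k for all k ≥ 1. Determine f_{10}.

f_3 = 5·(-4) - 2·1 = -22
f_4 = 5·(-22) - 2·(-4) = -102
f_5 = 5·(-102) - 2·(-22) = -466
f_6 = 5·(-466) - 2·(-102) = -2126
f_7 = 5·(-2126) - 2·(-466) = -9698
f_8 = 5·(-9698) - 2·(-2126) = -44238
f_9 = 5·(-44238) - 2·(-9698) = -201794
f_{10} = 5·(-201794) - 2·(-44238) = -920494

-920494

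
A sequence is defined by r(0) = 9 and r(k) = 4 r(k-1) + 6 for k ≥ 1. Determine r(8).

r(1) = 4·9 + 6 = 42
r(2) = 4·42 + 6 = 174
r(3) = 4·174 + 6 = 702
r(4) = 4·702 + 6 = 2814
r(5) = 4·2814 + 6 = 11262
r(6) = 4·11262 + 6 = 45054
r(7) = 4·45054 + 6 = 180222
r(8) = 4·180222 + 6 = 720894

720894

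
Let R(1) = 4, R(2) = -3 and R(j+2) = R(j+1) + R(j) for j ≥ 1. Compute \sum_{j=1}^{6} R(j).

R(3) = (-3) + 4 = 1
R(4) = 1 + (-3) = -2
R(5) = (-2) + 1 = -1
R(6) = (-1) + (-2) = -3
Sum = 4 + (-3) + 1 + (-2) + (-1) + (-3) = -4

-4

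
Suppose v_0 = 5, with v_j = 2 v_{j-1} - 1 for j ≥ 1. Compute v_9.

2049

v_1 = 2*5 - 1 = 9
v_2 = 2*9 - 1 = 17
v_3 = 2*17 - 1 = 33
v_4 = 2*33 - 1 = 65
v_5 = 2*65 - 1 = 129
v_6 = 2*129 - 1 = 257
v_7 = 2*257 - 1 = 513
v_8 = 2*513 - 1 = 1025
v_9 = 2*1025 - 1 = 2049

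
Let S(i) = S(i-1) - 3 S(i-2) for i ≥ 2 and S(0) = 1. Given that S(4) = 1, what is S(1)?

1

Let S(1) = w.
S(2) = -3 + w
S(3) = -3 - 2w
S(4) = 6 - 5w
So 6 - 5w = 1, giving w = 1.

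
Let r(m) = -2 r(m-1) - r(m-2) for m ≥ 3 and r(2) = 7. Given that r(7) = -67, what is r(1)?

5

Let r(1) = v.
r(3) = -14 - v
r(4) = 21 + 2v
r(5) = -28 - 3v
r(6) = 35 + 4v
r(7) = -42 - 5v
So -42 - 5v = -67, giving v = 5.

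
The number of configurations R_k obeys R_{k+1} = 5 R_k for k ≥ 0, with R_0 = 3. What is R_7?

234375

R_1 = 5·3 = 15
R_2 = 5·15 = 75
R_3 = 5·75 = 375
R_4 = 5·375 = 1875
R_5 = 5·1875 = 9375
R_6 = 5·9375 = 46875
R_7 = 5·46875 = 234375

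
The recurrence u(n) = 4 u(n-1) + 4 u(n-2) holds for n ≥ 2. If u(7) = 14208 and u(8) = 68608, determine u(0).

Rearranging, u(n-2) = (u(n) - 4 u(n-1)) / 4.
u(6) = (68608 - 4·14208) / 4 = 11776/4 = 2944
u(5) = (14208 - 4·2944) / 4 = 2432/4 = 608
u(4) = (2944 - 4·608) / 4 = 512/4 = 128
u(3) = (608 - 4·128) / 4 = 96/4 = 24
u(2) = (128 - 4·24) / 4 = 32/4 = 8
u(1) = (24 - 4·8) / 4 = -8/4 = -2
u(0) = (8 - 4·(-2)) / 4 = 16/4 = 4

4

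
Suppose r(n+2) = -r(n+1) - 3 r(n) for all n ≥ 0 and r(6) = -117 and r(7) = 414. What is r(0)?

7

Rearranging, r(n-2) = (r(n) + r(n-1)) / -3.
r(5) = (414 + (-117)) / -3 = 297/-3 = -99
r(4) = (-117 + (-99)) / -3 = -216/-3 = 72
r(3) = (-99 + 72) / -3 = -27/-3 = 9
r(2) = (72 + 9) / -3 = 81/-3 = -27
r(1) = (9 + (-27)) / -3 = -18/-3 = 6
r(0) = (-27 + 6) / -3 = -21/-3 = 7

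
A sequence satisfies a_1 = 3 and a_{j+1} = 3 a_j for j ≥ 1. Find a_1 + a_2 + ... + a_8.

9840

a_2 = 3(3) = 9
a_3 = 3(9) = 27
a_4 = 3(27) = 81
a_5 = 3(81) = 243
a_6 = 3(243) = 729
a_7 = 3(729) = 2187
a_8 = 3(2187) = 6561
Sum = 3 + 9 + 27 + 81 + 243 + 729 + 2187 + 6561 = 9840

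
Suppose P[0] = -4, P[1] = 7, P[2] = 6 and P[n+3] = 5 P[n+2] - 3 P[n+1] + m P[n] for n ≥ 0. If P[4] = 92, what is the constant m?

P[3] = 9 - 4m
P[4] = 27 - 13m
So 27 - 13m = 92, giving m = -5.

-5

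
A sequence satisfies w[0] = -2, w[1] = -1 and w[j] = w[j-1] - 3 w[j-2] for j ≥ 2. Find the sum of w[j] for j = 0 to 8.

w[2] = (-1) - 3(-2) = 5
w[3] = 5 - 3(-1) = 8
w[4] = 8 - 3(5) = -7
w[5] = (-7) - 3(8) = -31
w[6] = (-31) - 3(-7) = -10
w[7] = (-10) - 3(-31) = 83
w[8] = 83 - 3(-10) = 113
Sum = (-2) + (-1) + 5 + 8 + (-7) + (-31) + (-10) + 83 + 113 = 158

158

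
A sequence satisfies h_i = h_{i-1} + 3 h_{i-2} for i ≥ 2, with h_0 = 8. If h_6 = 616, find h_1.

4

Let h_1 = v.
h_2 = 24 + v
h_3 = 24 + 4v
h_4 = 96 + 7v
h_5 = 168 + 19v
h_6 = 456 + 40v
So 456 + 40v = 616, giving v = 4.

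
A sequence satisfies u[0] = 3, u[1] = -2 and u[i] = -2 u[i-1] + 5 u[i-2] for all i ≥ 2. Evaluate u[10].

u[2] = -2(-2) + 5(3) = 19
u[3] = -2(19) + 5(-2) = -48
u[4] = -2(-48) + 5(19) = 191
u[5] = -2(191) + 5(-48) = -622
u[6] = -2(-622) + 5(191) = 2199
u[7] = -2(2199) + 5(-622) = -7508
u[8] = -2(-7508) + 5(2199) = 26011
u[9] = -2(26011) + 5(-7508) = -89562
u[10] = -2(-89562) + 5(26011) = 309179

309179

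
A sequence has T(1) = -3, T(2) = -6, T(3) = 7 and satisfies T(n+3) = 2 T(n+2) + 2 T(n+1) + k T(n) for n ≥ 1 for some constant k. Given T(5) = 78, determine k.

-5

T(4) = 2 - 3k
T(5) = 18 - 12k
So 18 - 12k = 78, giving k = -5.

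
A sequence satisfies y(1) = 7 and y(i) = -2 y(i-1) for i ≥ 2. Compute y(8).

y(2) = -2·7 = -14
y(3) = -2·(-14) = 28
y(4) = -2·28 = -56
y(5) = -2·(-56) = 112
y(6) = -2·112 = -224
y(7) = -2·(-224) = 448
y(8) = -2·448 = -896

-896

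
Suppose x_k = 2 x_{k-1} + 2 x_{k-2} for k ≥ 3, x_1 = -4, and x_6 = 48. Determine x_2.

4

Let x_2 = z.
x_3 = -8 + 2z
x_4 = -16 + 6z
x_5 = -48 + 16z
x_6 = -128 + 44z
So -128 + 44z = 48, giving z = 4.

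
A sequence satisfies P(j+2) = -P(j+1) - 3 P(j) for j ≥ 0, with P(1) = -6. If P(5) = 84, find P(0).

-6

Let P(0) = v.
P(2) = 6 - 3v
P(3) = 12 + 3v
P(4) = -30 + 6v
P(5) = -6 - 15v
So -6 - 15v = 84, giving v = -6.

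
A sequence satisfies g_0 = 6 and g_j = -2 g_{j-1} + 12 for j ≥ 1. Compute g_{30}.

2147483652

The fixed point is 12/(1 + 2) = 4, so g_j - 4 = -2(g_{j-1} - 4).
Hence g_j = 2·(-2)^j + 4.
g_{30} = 2·(-2)^{30} + 4 = 2·1073741824 + 4 = 2147483652.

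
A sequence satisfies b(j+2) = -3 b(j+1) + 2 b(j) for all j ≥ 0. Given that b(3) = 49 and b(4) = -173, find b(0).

1

Rearranging, b(j-2) = (b(j) + 3 b(j-1)) / 2.
b(2) = (-173 + 3·49) / 2 = -26/2 = -13
b(1) = (49 + 3·(-13)) / 2 = 10/2 = 5
b(0) = (-13 + 3·5) / 2 = 2/2 = 1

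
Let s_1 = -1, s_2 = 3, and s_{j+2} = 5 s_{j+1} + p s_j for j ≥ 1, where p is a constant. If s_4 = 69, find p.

3

s_3 = 15 - p
s_4 = 75 - 2p
So 75 - 2p = 69, giving p = 3.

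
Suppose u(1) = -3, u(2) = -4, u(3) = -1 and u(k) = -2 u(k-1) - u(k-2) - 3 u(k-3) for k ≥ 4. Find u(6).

22

u(4) = -2·(-1) - (-4) - 3·(-3) = 15
u(5) = -2·15 - (-1) - 3·(-4) = -17
u(6) = -2·(-17) - 15 - 3·(-1) = 22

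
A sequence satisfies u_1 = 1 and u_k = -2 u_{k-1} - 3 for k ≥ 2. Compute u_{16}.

The fixed point is -3/(1 + 2) = -1, so u_k + 1 = -2(u_{k-1} + 1).
Hence u_k = 2·(-2)^{k-1} - 1.
u_{16} = 2·(-2)^{15} - 1 = 2·-32768 - 1 = -65537.

-65537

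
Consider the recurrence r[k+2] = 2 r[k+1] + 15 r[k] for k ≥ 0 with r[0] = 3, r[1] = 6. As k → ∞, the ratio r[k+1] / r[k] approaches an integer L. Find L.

5

The characteristic equation is r^2 - 2r - 15 = 0, which factors as (r - 5)(r + 3) = 0.
So the roots are 5 and -3. Since |5| > |-3| and the coefficient of 5^k is non-zero, the ratio tends to 5.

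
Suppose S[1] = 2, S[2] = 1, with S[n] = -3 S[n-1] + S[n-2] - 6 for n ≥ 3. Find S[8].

2125

S[3] = -3(1) + 2 - 6 = -7
S[4] = -3(-7) + 1 - 6 = 16
S[5] = -3(16) + (-7) - 6 = -61
S[6] = -3(-61) + 16 - 6 = 193
S[7] = -3(193) + (-61) - 6 = -646
S[8] = -3(-646) + 193 - 6 = 2125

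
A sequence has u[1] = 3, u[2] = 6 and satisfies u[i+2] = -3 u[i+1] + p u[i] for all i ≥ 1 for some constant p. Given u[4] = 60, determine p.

u[3] = -18 + 3p
u[4] = 54 - 3p
So 54 - 3p = 60, giving p = -2.

-2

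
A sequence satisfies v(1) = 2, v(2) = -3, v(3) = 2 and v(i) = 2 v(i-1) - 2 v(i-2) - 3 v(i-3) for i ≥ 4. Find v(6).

12

v(4) = 2*2 - 2*(-3) - 3*2 = 4
v(5) = 2*4 - 2*2 - 3*(-3) = 13
v(6) = 2*13 - 2*4 - 3*2 = 12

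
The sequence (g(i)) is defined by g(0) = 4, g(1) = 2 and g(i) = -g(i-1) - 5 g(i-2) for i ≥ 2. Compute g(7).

1122

g(2) = -2 - 5(4) = -22
g(3) = -(-22) - 5(2) = 12
g(4) = -12 - 5(-22) = 98
g(5) = -98 - 5(12) = -158
g(6) = -(-158) - 5(98) = -332
g(7) = -(-332) - 5(-158) = 1122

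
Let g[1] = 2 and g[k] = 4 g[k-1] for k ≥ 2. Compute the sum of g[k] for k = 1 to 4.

170

g[2] = 4·2 = 8
g[3] = 4·8 = 32
g[4] = 4·32 = 128
Sum = 2 + 8 + 32 + 128 = 170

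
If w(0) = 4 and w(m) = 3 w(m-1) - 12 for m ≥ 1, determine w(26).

-5083731656652

The fixed point is -12/(1 - 3) = 6, so w(m) - 6 = 3(w(m-1) - 6).
Hence w(m) = -2·3^m + 6.
w(26) = -2·3^{26} + 6 = -2·2541865828329 + 6 = -5083731656652.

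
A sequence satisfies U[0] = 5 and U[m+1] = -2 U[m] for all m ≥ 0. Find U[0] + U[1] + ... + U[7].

-425

U[1] = -2(5) = -10
U[2] = -2(-10) = 20
U[3] = -2(20) = -40
U[4] = -2(-40) = 80
U[5] = -2(80) = -160
U[6] = -2(-160) = 320
U[7] = -2(320) = -640
Sum = 5 + (-10) + 20 + (-40) + 80 + (-160) + 320 + (-640) = -425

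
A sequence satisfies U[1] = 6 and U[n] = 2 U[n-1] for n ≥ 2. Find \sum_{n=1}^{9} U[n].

U[2] = 2*6 = 12
U[3] = 2*12 = 24
U[4] = 2*24 = 48
U[5] = 2*48 = 96
U[6] = 2*96 = 192
U[7] = 2*192 = 384
U[8] = 2*384 = 768
U[9] = 2*768 = 1536
Sum = 6 + 12 + 24 + 48 + 96 + 192 + 384 + 768 + 1536 = 3066

3066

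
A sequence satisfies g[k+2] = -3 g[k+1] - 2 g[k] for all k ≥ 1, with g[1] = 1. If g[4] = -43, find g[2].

-7

Let g[2] = w.
g[3] = -2 - 3w
g[4] = 6 + 7w
So 6 + 7w = -43, giving w = -7.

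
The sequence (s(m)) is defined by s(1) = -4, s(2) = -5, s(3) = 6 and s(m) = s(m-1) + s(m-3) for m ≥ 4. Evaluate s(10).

s(4) = 6 + (-4) = 2
s(5) = 2 + (-5) = -3
s(6) = (-3) + 6 = 3
s(7) = 3 + 2 = 5
s(8) = 5 + (-3) = 2
s(9) = 2 + 3 = 5
s(10) = 5 + 5 = 10

10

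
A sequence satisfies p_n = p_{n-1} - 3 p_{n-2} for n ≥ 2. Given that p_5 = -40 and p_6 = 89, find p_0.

-3

Rearranging, p_{n-2} = (p_n - p_{n-1}) / -3.
p_4 = (89 - (-40)) / -3 = 129/-3 = -43
p_3 = (-40 - (-43)) / -3 = 3/-3 = -1
p_2 = (-43 - (-1)) / -3 = -42/-3 = 14
p_1 = (-1 - 14) / -3 = -15/-3 = 5
p_0 = (14 - 5) / -3 = 9/-3 = -3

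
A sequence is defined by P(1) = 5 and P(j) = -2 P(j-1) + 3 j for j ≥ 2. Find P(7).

P(2) = -2*5 + 6 = -4
P(3) = -2*(-4) + 9 = 17
P(4) = -2*17 + 12 = -22
P(5) = -2*(-22) + 15 = 59
P(6) = -2*59 + 18 = -100
P(7) = -2*(-100) + 21 = 221

221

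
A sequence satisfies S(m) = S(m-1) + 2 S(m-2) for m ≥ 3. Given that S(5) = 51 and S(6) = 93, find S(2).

3

Rearranging, S(m-2) = (S(m) - S(m-1)) / 2.
S(4) = (93 - 51) / 2 = 42/2 = 21
S(3) = (51 - 21) / 2 = 30/2 = 15
S(2) = (21 - 15) / 2 = 6/2 = 3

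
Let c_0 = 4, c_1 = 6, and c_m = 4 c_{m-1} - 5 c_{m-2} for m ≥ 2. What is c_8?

-1436

c_2 = 4*6 - 5*4 = 4
c_3 = 4*4 - 5*6 = -14
c_4 = 4*(-14) - 5*4 = -76
c_5 = 4*(-76) - 5*(-14) = -234
c_6 = 4*(-234) - 5*(-76) = -556
c_7 = 4*(-556) - 5*(-234) = -1054
c_8 = 4*(-1054) - 5*(-556) = -1436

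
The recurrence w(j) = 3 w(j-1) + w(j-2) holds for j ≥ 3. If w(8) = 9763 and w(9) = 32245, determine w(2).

Rearranging, w(j-2) = w(j) - 3 w(j-1).
w(7) = 32245 - 3·9763 = 2956
w(6) = 9763 - 3·2956 = 895
w(5) = 2956 - 3·895 = 271
w(4) = 895 - 3·271 = 82
w(3) = 271 - 3·82 = 25
w(2) = 82 - 3·25 = 7

7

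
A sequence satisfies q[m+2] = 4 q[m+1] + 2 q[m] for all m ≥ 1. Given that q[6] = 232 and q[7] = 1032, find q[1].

Rearranging, q[m-2] = (q[m] - 4 q[m-1]) / 2.
q[5] = (1032 - 4*232) / 2 = 104/2 = 52
q[4] = (232 - 4*52) / 2 = 24/2 = 12
q[3] = (52 - 4*12) / 2 = 4/2 = 2
q[2] = (12 - 4*2) / 2 = 4/2 = 2
q[1] = (2 - 4*2) / 2 = -6/2 = -3

-3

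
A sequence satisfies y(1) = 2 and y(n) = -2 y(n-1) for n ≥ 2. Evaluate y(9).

512

y(2) = -2·2 = -4
y(3) = -2·(-4) = 8
y(4) = -2·8 = -16
y(5) = -2·(-16) = 32
y(6) = -2·32 = -64
y(7) = -2·(-64) = 128
y(8) = -2·128 = -256
y(9) = -2·(-256) = 512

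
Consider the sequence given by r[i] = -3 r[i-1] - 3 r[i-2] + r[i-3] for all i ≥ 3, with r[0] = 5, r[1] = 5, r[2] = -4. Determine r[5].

r[3] = -3*(-4) - 3*5 + 5 = 2
r[4] = -3*2 - 3*(-4) + 5 = 11
r[5] = -3*11 - 3*2 + (-4) = -43

-43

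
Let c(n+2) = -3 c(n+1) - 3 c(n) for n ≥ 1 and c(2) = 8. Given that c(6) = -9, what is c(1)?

Let c(1) = y.
c(3) = -24 - 3y
c(4) = 48 + 9y
c(5) = -72 - 18y
c(6) = 72 + 27y
So 72 + 27y = -9, giving y = -3.

-3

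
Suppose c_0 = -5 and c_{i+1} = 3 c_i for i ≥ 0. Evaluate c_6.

-3645

c_1 = 3·(-5) = -15
c_2 = 3·(-15) = -45
c_3 = 3·(-45) = -135
c_4 = 3·(-135) = -405
c_5 = 3·(-405) = -1215
c_6 = 3·(-1215) = -3645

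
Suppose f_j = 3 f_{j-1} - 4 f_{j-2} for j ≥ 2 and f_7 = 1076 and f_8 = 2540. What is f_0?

8

Rearranging, f_{j-2} = (f_j - 3 f_{j-1}) / -4.
f_6 = (2540 - 3(1076)) / -4 = -688/-4 = 172
f_5 = (1076 - 3(172)) / -4 = 560/-4 = -140
f_4 = (172 - 3(-140)) / -4 = 592/-4 = -148
f_3 = (-140 - 3(-148)) / -4 = 304/-4 = -76
f_2 = (-148 - 3(-76)) / -4 = 80/-4 = -20
f_1 = (-76 - 3(-20)) / -4 = -16/-4 = 4
f_0 = (-20 - 3(4)) / -4 = -32/-4 = 8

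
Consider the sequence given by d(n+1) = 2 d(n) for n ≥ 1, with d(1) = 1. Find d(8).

128

d(2) = 2*1 = 2
d(3) = 2*2 = 4
d(4) = 2*4 = 8
d(5) = 2*8 = 16
d(6) = 2*16 = 32
d(7) = 2*32 = 64
d(8) = 2*64 = 128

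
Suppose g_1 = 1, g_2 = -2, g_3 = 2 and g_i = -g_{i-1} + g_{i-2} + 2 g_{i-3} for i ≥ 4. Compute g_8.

8

g_4 = -2 + (-2) + 2(1) = -2
g_5 = -(-2) + 2 + 2(-2) = 0
g_6 = -0 + (-2) + 2(2) = 2
g_7 = -2 + 0 + 2(-2) = -6
g_8 = -(-6) + 2 + 2(0) = 8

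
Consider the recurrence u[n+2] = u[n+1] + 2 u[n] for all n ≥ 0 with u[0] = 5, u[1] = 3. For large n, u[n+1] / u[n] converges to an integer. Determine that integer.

2

The characteristic equation is r^2 - r - 2 = 0, which factors as (r - 2)(r + 1) = 0.
So the roots are 2 and -1. Since |2| > |-1| and the coefficient of 2^n is non-zero, the ratio tends to 2.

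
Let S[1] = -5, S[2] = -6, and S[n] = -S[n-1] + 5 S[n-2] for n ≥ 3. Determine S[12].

49049

S[3] = -(-6) + 5*(-5) = -19
S[4] = -(-19) + 5*(-6) = -11
S[5] = -(-11) + 5*(-19) = -84
S[6] = -(-84) + 5*(-11) = 29
S[7] = -29 + 5*(-84) = -449
S[8] = -(-449) + 5*29 = 594
S[9] = -594 + 5*(-449) = -2839
S[10] = -(-2839) + 5*594 = 5809
S[11] = -5809 + 5*(-2839) = -20004
S[12] = -(-20004) + 5*5809 = 49049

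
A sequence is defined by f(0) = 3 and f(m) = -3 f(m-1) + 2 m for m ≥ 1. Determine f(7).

f(1) = -3*3 + 2 = -7
f(2) = -3*(-7) + 4 = 25
f(3) = -3*25 + 6 = -69
f(4) = -3*(-69) + 8 = 215
f(5) = -3*215 + 10 = -635
f(6) = -3*(-635) + 12 = 1917
f(7) = -3*1917 + 14 = -5737

-5737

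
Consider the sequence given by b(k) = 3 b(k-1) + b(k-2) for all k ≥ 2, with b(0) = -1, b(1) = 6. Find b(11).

806049

b(2) = 3·6 + (-1) = 17
b(3) = 3·17 + 6 = 57
b(4) = 3·57 + 17 = 188
b(5) = 3·188 + 57 = 621
b(6) = 3·621 + 188 = 2051
b(7) = 3·2051 + 621 = 6774
b(8) = 3·6774 + 2051 = 22373
b(9) = 3·22373 + 6774 = 73893
b(10) = 3·73893 + 22373 = 244052
b(11) = 3·244052 + 73893 = 806049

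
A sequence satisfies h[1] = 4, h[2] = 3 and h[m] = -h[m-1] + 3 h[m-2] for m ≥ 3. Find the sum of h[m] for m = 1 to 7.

h[3] = -3 + 3*4 = 9
h[4] = -9 + 3*3 = 0
h[5] = -0 + 3*9 = 27
h[6] = -27 + 3*0 = -27
h[7] = -(-27) + 3*27 = 108
Sum = 4 + 3 + 9 + 0 + 27 + (-27) + 108 = 124

124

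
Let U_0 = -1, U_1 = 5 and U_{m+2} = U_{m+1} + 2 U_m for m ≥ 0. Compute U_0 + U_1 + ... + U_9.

U_2 = 5 + 2·(-1) = 3
U_3 = 3 + 2·5 = 13
U_4 = 13 + 2·3 = 19
U_5 = 19 + 2·13 = 45
U_6 = 45 + 2·19 = 83
U_7 = 83 + 2·45 = 173
U_8 = 173 + 2·83 = 339
U_9 = 339 + 2·173 = 685
Sum = (-1) + 5 + 3 + 13 + 19 + 45 + 83 + 173 + 339 + 685 = 1364

1364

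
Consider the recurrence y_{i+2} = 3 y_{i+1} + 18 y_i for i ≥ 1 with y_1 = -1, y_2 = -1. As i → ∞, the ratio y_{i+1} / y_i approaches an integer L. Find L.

6

The characteristic equation is r^2 - 3r - 18 = 0, which factors as (r - 6)(r + 3) = 0.
So the roots are 6 and -3. Since |6| > |-3| and the coefficient of 6^i is non-zero, the ratio tends to 6.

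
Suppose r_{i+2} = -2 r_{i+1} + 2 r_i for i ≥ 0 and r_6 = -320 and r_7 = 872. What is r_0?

-5

Rearranging, r_{i-2} = (r_i + 2 r_{i-1}) / 2.
r_5 = (872 + 2(-320)) / 2 = 232/2 = 116
r_4 = (-320 + 2(116)) / 2 = -88/2 = -44
r_3 = (116 + 2(-44)) / 2 = 28/2 = 14
r_2 = (-44 + 2(14)) / 2 = -16/2 = -8
r_1 = (14 + 2(-8)) / 2 = -2/2 = -1
r_0 = (-8 + 2(-1)) / 2 = -10/2 = -5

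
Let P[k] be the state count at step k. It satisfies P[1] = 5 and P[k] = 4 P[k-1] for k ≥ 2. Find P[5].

1280

P[2] = 4(5) = 20
P[3] = 4(20) = 80
P[4] = 4(80) = 320
P[5] = 4(320) = 1280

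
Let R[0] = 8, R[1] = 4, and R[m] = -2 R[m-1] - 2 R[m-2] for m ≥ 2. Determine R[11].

640

R[2] = -2*4 - 2*8 = -24
R[3] = -2*(-24) - 2*4 = 40
R[4] = -2*40 - 2*(-24) = -32
R[5] = -2*(-32) - 2*40 = -16
R[6] = -2*(-16) - 2*(-32) = 96
R[7] = -2*96 - 2*(-16) = -160
R[8] = -2*(-160) - 2*96 = 128
R[9] = -2*128 - 2*(-160) = 64
R[10] = -2*64 - 2*128 = -384
R[11] = -2*(-384) - 2*64 = 640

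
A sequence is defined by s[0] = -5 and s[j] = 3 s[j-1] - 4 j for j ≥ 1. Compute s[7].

-17479

s[1] = 3·(-5) - 4 = -19
s[2] = 3·(-19) - 8 = -65
s[3] = 3·(-65) - 12 = -207
s[4] = 3·(-207) - 16 = -637
s[5] = 3·(-637) - 20 = -1931
s[6] = 3·(-1931) - 24 = -5817
s[7] = 3·(-5817) - 28 = -17479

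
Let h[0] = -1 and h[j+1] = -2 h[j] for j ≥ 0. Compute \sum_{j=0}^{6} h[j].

h[1] = -2*(-1) = 2
h[2] = -2*2 = -4
h[3] = -2*(-4) = 8
h[4] = -2*8 = -16
h[5] = -2*(-16) = 32
h[6] = -2*32 = -64
Sum = (-1) + 2 + (-4) + 8 + (-16) + 32 + (-64) = -43

-43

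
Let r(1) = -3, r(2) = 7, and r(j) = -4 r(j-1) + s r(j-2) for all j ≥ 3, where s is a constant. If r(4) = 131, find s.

r(3) = -28 - 3s
r(4) = 112 + 19s
So 112 + 19s = 131, giving s = 1.

1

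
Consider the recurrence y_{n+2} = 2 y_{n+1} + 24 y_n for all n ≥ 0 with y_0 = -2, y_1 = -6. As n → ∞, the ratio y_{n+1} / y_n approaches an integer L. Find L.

The characteristic equation is r^2 - 2r - 24 = 0, which factors as (r - 6)(r + 4) = 0.
So the roots are 6 and -4. Since |6| > |-4| and the coefficient of 6^n is non-zero, the ratio tends to 6.

6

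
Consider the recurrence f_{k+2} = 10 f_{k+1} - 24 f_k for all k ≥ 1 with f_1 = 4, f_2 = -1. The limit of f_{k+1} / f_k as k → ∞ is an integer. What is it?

The characteristic equation is r^2 - 10r + 24 = 0, which factors as (r - 6)(r - 4) = 0.
So the roots are 6 and 4. Since |6| > |4| and the coefficient of 6^k is non-zero, the ratio tends to 6.

6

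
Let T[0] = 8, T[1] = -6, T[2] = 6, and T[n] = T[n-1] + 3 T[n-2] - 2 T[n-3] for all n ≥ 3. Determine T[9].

-1116

T[3] = 6 + 3(-6) - 2(8) = -28
T[4] = (-28) + 3(6) - 2(-6) = 2
T[5] = 2 + 3(-28) - 2(6) = -94
T[6] = (-94) + 3(2) - 2(-28) = -32
T[7] = (-32) + 3(-94) - 2(2) = -318
T[8] = (-318) + 3(-32) - 2(-94) = -226
T[9] = (-226) + 3(-318) - 2(-32) = -1116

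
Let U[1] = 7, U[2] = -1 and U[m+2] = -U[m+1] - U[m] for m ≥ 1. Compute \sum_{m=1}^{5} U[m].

6

U[3] = -(-1) - 7 = -6
U[4] = -(-6) - (-1) = 7
U[5] = -7 - (-6) = -1
Sum = 7 + (-1) + (-6) + 7 + (-1) = 6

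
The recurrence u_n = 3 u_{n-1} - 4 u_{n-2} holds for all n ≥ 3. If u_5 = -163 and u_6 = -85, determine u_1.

Rearranging, u_{n-2} = (u_n - 3 u_{n-1}) / -4.
u_4 = (-85 - 3*(-163)) / -4 = 404/-4 = -101
u_3 = (-163 - 3*(-101)) / -4 = 140/-4 = -35
u_2 = (-101 - 3*(-35)) / -4 = 4/-4 = -1
u_1 = (-35 - 3*(-1)) / -4 = -32/-4 = 8

8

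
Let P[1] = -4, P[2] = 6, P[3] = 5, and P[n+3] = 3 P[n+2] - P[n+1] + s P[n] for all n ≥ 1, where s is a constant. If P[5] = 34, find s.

P[4] = 9 - 4s
P[5] = 22 - 6s
So 22 - 6s = 34, giving s = -2.

-2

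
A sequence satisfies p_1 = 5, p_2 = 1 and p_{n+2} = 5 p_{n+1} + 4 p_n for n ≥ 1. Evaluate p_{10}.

p_3 = 5*1 + 4*5 = 25
p_4 = 5*25 + 4*1 = 129
p_5 = 5*129 + 4*25 = 745
p_6 = 5*745 + 4*129 = 4241
p_7 = 5*4241 + 4*745 = 24185
p_8 = 5*24185 + 4*4241 = 137889
p_9 = 5*137889 + 4*24185 = 786185
p_{10} = 5*786185 + 4*137889 = 4482481

4482481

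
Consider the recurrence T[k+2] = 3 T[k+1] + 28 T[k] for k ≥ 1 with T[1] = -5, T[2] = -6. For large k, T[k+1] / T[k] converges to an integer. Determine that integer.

7

The characteristic equation is r^2 - 3r - 28 = 0, which factors as (r - 7)(r + 4) = 0.
So the roots are 7 and -4. Since |7| > |-4| and the coefficient of 7^k is non-zero, the ratio tends to 7.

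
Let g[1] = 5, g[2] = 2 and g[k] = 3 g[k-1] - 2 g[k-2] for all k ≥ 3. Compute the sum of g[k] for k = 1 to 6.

g[3] = 3*2 - 2*5 = -4
g[4] = 3*(-4) - 2*2 = -16
g[5] = 3*(-16) - 2*(-4) = -40
g[6] = 3*(-40) - 2*(-16) = -88
Sum = 5 + 2 + (-4) + (-16) + (-40) + (-88) = -141

-141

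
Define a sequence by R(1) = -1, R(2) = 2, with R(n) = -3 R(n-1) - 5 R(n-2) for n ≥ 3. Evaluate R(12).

-6307

R(3) = -3·2 - 5·(-1) = -1
R(4) = -3·(-1) - 5·2 = -7
R(5) = -3·(-7) - 5·(-1) = 26
R(6) = -3·26 - 5·(-7) = -43
R(7) = -3·(-43) - 5·26 = -1
R(8) = -3·(-1) - 5·(-43) = 218
R(9) = -3·218 - 5·(-1) = -649
R(10) = -3·(-649) - 5·218 = 857
R(11) = -3·857 - 5·(-649) = 674
R(12) = -3·674 - 5·857 = -6307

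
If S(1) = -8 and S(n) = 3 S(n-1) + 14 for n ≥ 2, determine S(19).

The fixed point is 14/(1 - 3) = -7, so S(n) + 7 = 3(S(n-1) + 7).
Hence S(n) = -1·3^{n-1} - 7.
S(19) = -1·3^{18} - 7 = -1·387420489 - 7 = -387420496.

-387420496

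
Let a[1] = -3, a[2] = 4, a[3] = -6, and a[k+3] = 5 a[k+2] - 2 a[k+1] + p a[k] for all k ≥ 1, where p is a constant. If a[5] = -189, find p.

a[4] = -38 - 3p
a[5] = -178 - 11p
So -178 - 11p = -189, giving p = 1.

1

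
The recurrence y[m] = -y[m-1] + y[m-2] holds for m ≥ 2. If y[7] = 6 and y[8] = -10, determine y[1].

-2

Rearranging, y[m-2] = y[m] + y[m-1].
y[6] = -10 + 6 = -4
y[5] = 6 + (-4) = 2
y[4] = -4 + 2 = -2
y[3] = 2 + (-2) = 0
y[2] = -2 + 0 = -2
y[1] = 0 + (-2) = -2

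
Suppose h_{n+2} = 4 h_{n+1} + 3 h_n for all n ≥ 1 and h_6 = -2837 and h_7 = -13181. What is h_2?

-5

Rearranging, h_{n-2} = (h_n - 4 h_{n-1}) / 3.
h_5 = (-13181 - 4(-2837)) / 3 = -1833/3 = -611
h_4 = (-2837 - 4(-611)) / 3 = -393/3 = -131
h_3 = (-611 - 4(-131)) / 3 = -87/3 = -29
h_2 = (-131 - 4(-29)) / 3 = -15/3 = -5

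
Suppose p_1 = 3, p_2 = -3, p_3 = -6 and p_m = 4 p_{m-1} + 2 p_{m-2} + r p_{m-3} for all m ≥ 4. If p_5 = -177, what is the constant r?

-5

p_4 = -30 + 3r
p_5 = -132 + 9r
So -132 + 9r = -177, giving r = -5.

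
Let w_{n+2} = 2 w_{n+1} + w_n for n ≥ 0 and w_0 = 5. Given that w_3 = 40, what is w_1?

6

Let w_1 = x.
w_2 = 5 + 2x
w_3 = 10 + 5x
So 10 + 5x = 40, giving x = 6.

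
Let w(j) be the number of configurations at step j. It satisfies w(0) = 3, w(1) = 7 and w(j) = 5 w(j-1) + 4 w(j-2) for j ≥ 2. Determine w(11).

294310343

w(2) = 5·7 + 4·3 = 47
w(3) = 5·47 + 4·7 = 263
w(4) = 5·263 + 4·47 = 1503
w(5) = 5·1503 + 4·263 = 8567
w(6) = 5·8567 + 4·1503 = 48847
w(7) = 5·48847 + 4·8567 = 278503
w(8) = 5·278503 + 4·48847 = 1587903
w(9) = 5·1587903 + 4·278503 = 9053527
w(10) = 5·9053527 + 4·1587903 = 51619247
w(11) = 5·51619247 + 4·9053527 = 294310343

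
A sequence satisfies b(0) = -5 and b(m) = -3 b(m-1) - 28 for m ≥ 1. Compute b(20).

6973568795

The fixed point is -28/(1 + 3) = -7, so b(m) + 7 = -3(b(m-1) + 7).
Hence b(m) = 2·(-3)^m - 7.
b(20) = 2·(-3)^{20} - 7 = 2·3486784401 - 7 = 6973568795.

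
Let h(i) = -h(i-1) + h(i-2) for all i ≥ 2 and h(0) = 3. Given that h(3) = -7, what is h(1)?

Let h(1) = x.
h(2) = 3 - x
h(3) = -3 + 2x
So -3 + 2x = -7, giving x = -2.

-2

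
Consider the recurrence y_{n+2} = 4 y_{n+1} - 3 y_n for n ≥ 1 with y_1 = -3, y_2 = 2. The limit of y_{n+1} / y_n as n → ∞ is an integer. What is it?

The characteristic equation is r^2 - 4r + 3 = 0, which factors as (r - 3)(r - 1) = 0.
So the roots are 3 and 1. Since |3| > |1| and the coefficient of 3^n is non-zero, the ratio tends to 3.

3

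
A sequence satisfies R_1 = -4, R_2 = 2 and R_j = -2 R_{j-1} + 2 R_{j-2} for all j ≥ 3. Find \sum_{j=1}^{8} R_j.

R_3 = -2(2) + 2(-4) = -12
R_4 = -2(-12) + 2(2) = 28
R_5 = -2(28) + 2(-12) = -80
R_6 = -2(-80) + 2(28) = 216
R_7 = -2(216) + 2(-80) = -592
R_8 = -2(-592) + 2(216) = 1616
Sum = (-4) + 2 + (-12) + 28 + (-80) + 216 + (-592) + 1616 = 1174

1174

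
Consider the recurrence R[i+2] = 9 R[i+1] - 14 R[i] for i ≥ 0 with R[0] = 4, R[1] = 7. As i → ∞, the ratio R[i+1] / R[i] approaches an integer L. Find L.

The characteristic equation is r^2 - 9r + 14 = 0, which factors as (r - 7)(r - 2) = 0.
So the roots are 7 and 2. Since |7| > |2| and the coefficient of 7^i is non-zero, the ratio tends to 7.

7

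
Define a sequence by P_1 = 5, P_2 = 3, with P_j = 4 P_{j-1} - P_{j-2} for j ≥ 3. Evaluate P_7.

P_3 = 4(3) - 5 = 7
P_4 = 4(7) - 3 = 25
P_5 = 4(25) - 7 = 93
P_6 = 4(93) - 25 = 347
P_7 = 4(347) - 93 = 1295

1295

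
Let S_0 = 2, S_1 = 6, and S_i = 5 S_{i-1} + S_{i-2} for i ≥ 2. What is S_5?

4476

S_2 = 5(6) + 2 = 32
S_3 = 5(32) + 6 = 166
S_4 = 5(166) + 32 = 862
S_5 = 5(862) + 166 = 4476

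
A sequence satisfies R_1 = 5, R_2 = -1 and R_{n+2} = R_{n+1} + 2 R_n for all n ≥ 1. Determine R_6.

R_3 = (-1) + 2·5 = 9
R_4 = 9 + 2·(-1) = 7
R_5 = 7 + 2·9 = 25
R_6 = 25 + 2·7 = 39

39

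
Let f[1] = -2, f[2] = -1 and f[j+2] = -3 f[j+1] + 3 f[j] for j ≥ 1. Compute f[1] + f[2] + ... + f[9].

f[3] = -3*(-1) + 3*(-2) = -3
f[4] = -3*(-3) + 3*(-1) = 6
f[5] = -3*6 + 3*(-3) = -27
f[6] = -3*(-27) + 3*6 = 99
f[7] = -3*99 + 3*(-27) = -378
f[8] = -3*(-378) + 3*99 = 1431
f[9] = -3*1431 + 3*(-378) = -5427
Sum = (-2) + (-1) + (-3) + 6 + (-27) + 99 + (-378) + 1431 + (-5427) = -4302

-4302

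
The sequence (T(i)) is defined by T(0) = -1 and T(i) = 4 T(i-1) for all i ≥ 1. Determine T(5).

T(1) = 4*(-1) = -4
T(2) = 4*(-4) = -16
T(3) = 4*(-16) = -64
T(4) = 4*(-64) = -256
T(5) = 4*(-256) = -1024

-1024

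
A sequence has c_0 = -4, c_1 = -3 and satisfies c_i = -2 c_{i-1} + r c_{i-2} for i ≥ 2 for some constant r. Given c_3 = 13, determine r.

c_2 = 6 - 4r
c_3 = -12 + 5r
So -12 + 5r = 13, giving r = 5.

5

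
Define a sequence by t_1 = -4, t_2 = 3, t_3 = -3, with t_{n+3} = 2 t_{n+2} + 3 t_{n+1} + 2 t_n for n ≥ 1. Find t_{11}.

t_4 = 2·(-3) + 3·3 + 2·(-4) = -5
t_5 = 2·(-5) + 3·(-3) + 2·3 = -13
t_6 = 2·(-13) + 3·(-5) + 2·(-3) = -47
t_7 = 2·(-47) + 3·(-13) + 2·(-5) = -143
t_8 = 2·(-143) + 3·(-47) + 2·(-13) = -453
t_9 = 2·(-453) + 3·(-143) + 2·(-47) = -1429
t_{10} = 2·(-1429) + 3·(-453) + 2·(-143) = -4503
t_{11} = 2·(-4503) + 3·(-1429) + 2·(-453) = -14199

-14199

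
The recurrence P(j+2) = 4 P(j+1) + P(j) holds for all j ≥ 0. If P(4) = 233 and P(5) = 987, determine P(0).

Rearranging, P(j-2) = P(j) - 4 P(j-1).
P(3) = 987 - 4*233 = 55
P(2) = 233 - 4*55 = 13
P(1) = 55 - 4*13 = 3
P(0) = 13 - 4*3 = 1

1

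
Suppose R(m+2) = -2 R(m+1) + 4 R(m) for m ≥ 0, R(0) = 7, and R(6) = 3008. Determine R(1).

Let R(1) = z.
R(2) = 28 - 2z
R(3) = -56 + 8z
R(4) = 224 - 24z
R(5) = -672 + 80z
R(6) = 2240 - 256z
So 2240 - 256z = 3008, giving z = -3.

-3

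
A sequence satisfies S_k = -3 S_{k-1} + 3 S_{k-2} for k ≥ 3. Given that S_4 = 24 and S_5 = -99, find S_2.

Rearranging, S_{k-2} = (S_k + 3 S_{k-1}) / 3.
S_3 = (-99 + 3(24)) / 3 = -27/3 = -9
S_2 = (24 + 3(-9)) / 3 = -3/3 = -1

-1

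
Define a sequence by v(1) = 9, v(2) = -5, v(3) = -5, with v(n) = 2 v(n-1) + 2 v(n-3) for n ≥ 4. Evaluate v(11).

v(4) = 2·(-5) + 2·9 = 8
v(5) = 2·8 + 2·(-5) = 6
v(6) = 2·6 + 2·(-5) = 2
v(7) = 2·2 + 2·8 = 20
v(8) = 2·20 + 2·6 = 52
v(9) = 2·52 + 2·2 = 108
v(10) = 2·108 + 2·20 = 256
v(11) = 2·256 + 2·52 = 616

616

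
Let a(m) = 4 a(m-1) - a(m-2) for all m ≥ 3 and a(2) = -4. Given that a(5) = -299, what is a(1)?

Let a(1) = y.
a(3) = -16 - y
a(4) = -60 - 4y
a(5) = -224 - 15y
So -224 - 15y = -299, giving y = 5.

5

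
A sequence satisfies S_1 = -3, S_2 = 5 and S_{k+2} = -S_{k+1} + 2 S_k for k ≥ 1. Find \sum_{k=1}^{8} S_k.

224

S_3 = -5 + 2*(-3) = -11
S_4 = -(-11) + 2*5 = 21
S_5 = -21 + 2*(-11) = -43
S_6 = -(-43) + 2*21 = 85
S_7 = -85 + 2*(-43) = -171
S_8 = -(-171) + 2*85 = 341
Sum = (-3) + 5 + (-11) + 21 + (-43) + 85 + (-171) + 341 = 224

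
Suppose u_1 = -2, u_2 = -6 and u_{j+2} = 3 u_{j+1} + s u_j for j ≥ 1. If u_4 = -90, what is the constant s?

3

u_3 = -18 - 2s
u_4 = -54 - 12s
So -54 - 12s = -90, giving s = 3.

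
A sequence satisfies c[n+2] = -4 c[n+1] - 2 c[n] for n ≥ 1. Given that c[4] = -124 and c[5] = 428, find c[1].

-5

Rearranging, c[n-2] = (c[n] + 4 c[n-1]) / -2.
c[3] = (428 + 4(-124)) / -2 = -68/-2 = 34
c[2] = (-124 + 4(34)) / -2 = 12/-2 = -6
c[1] = (34 + 4(-6)) / -2 = 10/-2 = -5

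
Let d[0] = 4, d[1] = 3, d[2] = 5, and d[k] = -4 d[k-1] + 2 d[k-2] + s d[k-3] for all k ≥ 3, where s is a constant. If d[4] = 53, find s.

1

d[3] = -14 + 4s
d[4] = 66 - 13s
So 66 - 13s = 53, giving s = 1.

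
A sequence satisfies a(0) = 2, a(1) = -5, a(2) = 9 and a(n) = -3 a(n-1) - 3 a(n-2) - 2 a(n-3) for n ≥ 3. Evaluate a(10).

2047

a(3) = -3·9 - 3·(-5) - 2·2 = -16
a(4) = -3·(-16) - 3·9 - 2·(-5) = 31
a(5) = -3·31 - 3·(-16) - 2·9 = -63
a(6) = -3·(-63) - 3·31 - 2·(-16) = 128
a(7) = -3·128 - 3·(-63) - 2·31 = -257
a(8) = -3·(-257) - 3·128 - 2·(-63) = 513
a(9) = -3·513 - 3·(-257) - 2·128 = -1024
a(10) = -3·(-1024) - 3·513 - 2·(-257) = 2047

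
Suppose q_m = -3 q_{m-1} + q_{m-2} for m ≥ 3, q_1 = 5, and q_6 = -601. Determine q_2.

Let q_2 = v.
q_3 = 5 - 3v
q_4 = -15 + 10v
q_5 = 50 - 33v
q_6 = -165 + 109v
So -165 + 109v = -601, giving v = -4.

-4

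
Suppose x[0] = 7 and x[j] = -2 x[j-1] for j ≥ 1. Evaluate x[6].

x[1] = -2·7 = -14
x[2] = -2·(-14) = 28
x[3] = -2·28 = -56
x[4] = -2·(-56) = 112
x[5] = -2·112 = -224
x[6] = -2·(-224) = 448

448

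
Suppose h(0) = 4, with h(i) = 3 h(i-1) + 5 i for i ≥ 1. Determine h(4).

h(1) = 3(4) + 5 = 17
h(2) = 3(17) + 10 = 61
h(3) = 3(61) + 15 = 198
h(4) = 3(198) + 20 = 614

614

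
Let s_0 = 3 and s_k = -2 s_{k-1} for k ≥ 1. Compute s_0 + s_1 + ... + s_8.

513

s_1 = -2·3 = -6
s_2 = -2·(-6) = 12
s_3 = -2·12 = -24
s_4 = -2·(-24) = 48
s_5 = -2·48 = -96
s_6 = -2·(-96) = 192
s_7 = -2·192 = -384
s_8 = -2·(-384) = 768
Sum = 3 + (-6) + 12 + (-24) + 48 + (-96) + 192 + (-384) + 768 = 513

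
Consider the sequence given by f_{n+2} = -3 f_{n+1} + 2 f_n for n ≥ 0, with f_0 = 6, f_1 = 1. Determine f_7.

f_2 = -3*1 + 2*6 = 9
f_3 = -3*9 + 2*1 = -25
f_4 = -3*(-25) + 2*9 = 93
f_5 = -3*93 + 2*(-25) = -329
f_6 = -3*(-329) + 2*93 = 1173
f_7 = -3*1173 + 2*(-329) = -4177

-4177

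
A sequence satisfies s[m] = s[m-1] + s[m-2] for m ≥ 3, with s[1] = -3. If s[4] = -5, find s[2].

-1

Let s[2] = v.
s[3] = -3 + v
s[4] = -3 + 2v
So -3 + 2v = -5, giving v = -1.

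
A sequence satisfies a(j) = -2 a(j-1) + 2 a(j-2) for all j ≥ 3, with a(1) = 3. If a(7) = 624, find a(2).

Let a(2) = y.
a(3) = 6 - 2y
a(4) = -12 + 6y
a(5) = 36 - 16y
a(6) = -96 + 44y
a(7) = 264 - 120y
So 264 - 120y = 624, giving y = -3.

-3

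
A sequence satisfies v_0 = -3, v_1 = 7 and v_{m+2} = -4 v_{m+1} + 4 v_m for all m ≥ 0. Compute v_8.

-495360

v_2 = -4(7) + 4(-3) = -40
v_3 = -4(-40) + 4(7) = 188
v_4 = -4(188) + 4(-40) = -912
v_5 = -4(-912) + 4(188) = 4400
v_6 = -4(4400) + 4(-912) = -21248
v_7 = -4(-21248) + 4(4400) = 102592
v_8 = -4(102592) + 4(-21248) = -495360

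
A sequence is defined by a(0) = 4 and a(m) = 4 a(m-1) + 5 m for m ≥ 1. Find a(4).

1584

a(1) = 4·4 + 5 = 21
a(2) = 4·21 + 10 = 94
a(3) = 4·94 + 15 = 391
a(4) = 4·391 + 20 = 1584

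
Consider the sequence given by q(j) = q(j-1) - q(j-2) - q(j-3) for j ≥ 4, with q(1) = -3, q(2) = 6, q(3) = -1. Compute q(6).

q(4) = (-1) - 6 - (-3) = -4
q(5) = (-4) - (-1) - 6 = -9
q(6) = (-9) - (-4) - (-1) = -4

-4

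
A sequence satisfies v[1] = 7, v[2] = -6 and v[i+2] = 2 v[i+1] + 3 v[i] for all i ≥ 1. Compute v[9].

v[3] = 2·(-6) + 3·7 = 9
v[4] = 2·9 + 3·(-6) = 0
v[5] = 2·0 + 3·9 = 27
v[6] = 2·27 + 3·0 = 54
v[7] = 2·54 + 3·27 = 189
v[8] = 2·189 + 3·54 = 540
v[9] = 2·540 + 3·189 = 1647

1647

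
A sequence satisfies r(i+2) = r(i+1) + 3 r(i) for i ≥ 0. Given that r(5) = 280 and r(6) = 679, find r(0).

7

Rearranging, r(i-2) = (r(i) - r(i-1)) / 3.
r(4) = (679 - 280) / 3 = 399/3 = 133
r(3) = (280 - 133) / 3 = 147/3 = 49
r(2) = (133 - 49) / 3 = 84/3 = 28
r(1) = (49 - 28) / 3 = 21/3 = 7
r(0) = (28 - 7) / 3 = 21/3 = 7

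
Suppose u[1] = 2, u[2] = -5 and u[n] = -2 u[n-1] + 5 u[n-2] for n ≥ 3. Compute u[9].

32330

u[3] = -2*(-5) + 5*2 = 20
u[4] = -2*20 + 5*(-5) = -65
u[5] = -2*(-65) + 5*20 = 230
u[6] = -2*230 + 5*(-65) = -785
u[7] = -2*(-785) + 5*230 = 2720
u[8] = -2*2720 + 5*(-785) = -9365
u[9] = -2*(-9365) + 5*2720 = 32330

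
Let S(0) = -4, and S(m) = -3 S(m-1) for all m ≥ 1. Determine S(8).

S(1) = -3(-4) = 12
S(2) = -3(12) = -36
S(3) = -3(-36) = 108
S(4) = -3(108) = -324
S(5) = -3(-324) = 972
S(6) = -3(972) = -2916
S(7) = -3(-2916) = 8748
S(8) = -3(8748) = -26244

-26244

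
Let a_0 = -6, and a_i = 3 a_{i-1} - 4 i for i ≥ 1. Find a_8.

-59030

a_1 = 3*(-6) - 4 = -22
a_2 = 3*(-22) - 8 = -74
a_3 = 3*(-74) - 12 = -234
a_4 = 3*(-234) - 16 = -718
a_5 = 3*(-718) - 20 = -2174
a_6 = 3*(-2174) - 24 = -6546
a_7 = 3*(-6546) - 28 = -19666
a_8 = 3*(-19666) - 32 = -59030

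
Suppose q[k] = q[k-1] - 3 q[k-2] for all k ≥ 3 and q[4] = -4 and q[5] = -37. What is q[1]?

-2

Rearranging, q[k-2] = (q[k] - q[k-1]) / -3.
q[3] = (-37 - (-4)) / -3 = -33/-3 = 11
q[2] = (-4 - 11) / -3 = -15/-3 = 5
q[1] = (11 - 5) / -3 = 6/-3 = -2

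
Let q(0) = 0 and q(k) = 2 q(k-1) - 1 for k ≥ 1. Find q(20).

The fixed point is -1/(1 - 2) = 1, so q(k) - 1 = 2(q(k-1) - 1).
Hence q(k) = -1·2^k + 1.
q(20) = -1·2^{20} + 1 = -1·1048576 + 1 = -1048575.

-1048575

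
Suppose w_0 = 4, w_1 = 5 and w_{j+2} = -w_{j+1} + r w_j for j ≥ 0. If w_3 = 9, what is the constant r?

w_2 = -5 + 4r
w_3 = 5 + r
So 5 + r = 9, giving r = 4.

4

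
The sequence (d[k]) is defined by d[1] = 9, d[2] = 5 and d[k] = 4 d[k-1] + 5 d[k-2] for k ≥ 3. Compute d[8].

d[3] = 4·5 + 5·9 = 65
d[4] = 4·65 + 5·5 = 285
d[5] = 4·285 + 5·65 = 1465
d[6] = 4·1465 + 5·285 = 7285
d[7] = 4·7285 + 5·1465 = 36465
d[8] = 4·36465 + 5·7285 = 182285

182285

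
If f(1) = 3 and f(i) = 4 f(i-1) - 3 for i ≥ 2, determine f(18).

The fixed point is -3/(1 - 4) = 1, so f(i) - 1 = 4(f(i-1) - 1).
Hence f(i) = 2·4^{i-1} + 1.
f(18) = 2·4^{17} + 1 = 2·17179869184 + 1 = 34359738369.

34359738369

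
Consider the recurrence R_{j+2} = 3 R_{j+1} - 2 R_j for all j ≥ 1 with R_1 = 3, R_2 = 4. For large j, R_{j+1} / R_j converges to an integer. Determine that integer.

2

The characteristic equation is r^2 - 3r + 2 = 0, which factors as (r - 2)(r - 1) = 0.
So the roots are 2 and 1. Since |2| > |1| and the coefficient of 2^j is non-zero, the ratio tends to 2.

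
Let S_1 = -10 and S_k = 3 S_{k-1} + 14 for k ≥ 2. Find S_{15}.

-14348914

The fixed point is 14/(1 - 3) = -7, so S_k + 7 = 3(S_{k-1} + 7).
Hence S_k = -3·3^{k-1} - 7.
S_{15} = -3·3^{14} - 7 = -3·4782969 - 7 = -14348914.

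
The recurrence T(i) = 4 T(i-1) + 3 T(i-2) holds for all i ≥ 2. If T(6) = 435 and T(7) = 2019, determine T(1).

Rearranging, T(i-2) = (T(i) - 4 T(i-1)) / 3.
T(5) = (2019 - 4·435) / 3 = 279/3 = 93
T(4) = (435 - 4·93) / 3 = 63/3 = 21
T(3) = (93 - 4·21) / 3 = 9/3 = 3
T(2) = (21 - 4·3) / 3 = 9/3 = 3
T(1) = (3 - 4·3) / 3 = -9/3 = -3

-3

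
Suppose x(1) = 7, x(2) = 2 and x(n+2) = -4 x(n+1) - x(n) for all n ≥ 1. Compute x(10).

157138

x(3) = -4(2) - 7 = -15
x(4) = -4(-15) - 2 = 58
x(5) = -4(58) - (-15) = -217
x(6) = -4(-217) - 58 = 810
x(7) = -4(810) - (-217) = -3023
x(8) = -4(-3023) - 810 = 11282
x(9) = -4(11282) - (-3023) = -42105
x(10) = -4(-42105) - 11282 = 157138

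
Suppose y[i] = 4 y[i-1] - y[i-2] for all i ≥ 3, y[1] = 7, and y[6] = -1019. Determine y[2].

Let y[2] = w.
y[3] = -7 + 4w
y[4] = -28 + 15w
y[5] = -105 + 56w
y[6] = -392 + 209w
So -392 + 209w = -1019, giving w = -3.

-3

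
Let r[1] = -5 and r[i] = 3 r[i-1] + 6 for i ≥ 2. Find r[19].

-774840981

The fixed point is 6/(1 - 3) = -3, so r[i] + 3 = 3(r[i-1] + 3).
Hence r[i] = -2·3^{i-1} - 3.
r[19] = -2·3^{18} - 3 = -2·387420489 - 3 = -774840981.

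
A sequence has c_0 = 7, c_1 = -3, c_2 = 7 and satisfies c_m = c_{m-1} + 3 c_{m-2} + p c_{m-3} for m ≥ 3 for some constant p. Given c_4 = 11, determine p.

c_3 = -2 + 7p
c_4 = 19 + 4p
So 19 + 4p = 11, giving p = -2.

-2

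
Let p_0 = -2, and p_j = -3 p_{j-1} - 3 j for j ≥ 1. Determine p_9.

p_1 = -3·(-2) - 3 = 3
p_2 = -3·3 - 6 = -15
p_3 = -3·(-15) - 9 = 36
p_4 = -3·36 - 12 = -120
p_5 = -3·(-120) - 15 = 345
p_6 = -3·345 - 18 = -1053
p_7 = -3·(-1053) - 21 = 3138
p_8 = -3·3138 - 24 = -9438
p_9 = -3·(-9438) - 27 = 28287

28287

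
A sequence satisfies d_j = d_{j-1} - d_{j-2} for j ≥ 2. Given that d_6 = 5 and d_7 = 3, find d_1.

Rearranging, d_{j-2} = -(d_j - d_{j-1}).
d_5 = -(3 - 5) = 2
d_4 = -(5 - 2) = -3
d_3 = -(2 - (-3)) = -5
d_2 = -(-3 - (-5)) = -2
d_1 = -(-5 - (-2)) = 3

3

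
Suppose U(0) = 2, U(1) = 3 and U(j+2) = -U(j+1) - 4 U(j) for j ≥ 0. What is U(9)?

U(2) = -3 - 4(2) = -11
U(3) = -(-11) - 4(3) = -1
U(4) = -(-1) - 4(-11) = 45
U(5) = -45 - 4(-1) = -41
U(6) = -(-41) - 4(45) = -139
U(7) = -(-139) - 4(-41) = 303
U(8) = -303 - 4(-139) = 253
U(9) = -253 - 4(303) = -1465

-1465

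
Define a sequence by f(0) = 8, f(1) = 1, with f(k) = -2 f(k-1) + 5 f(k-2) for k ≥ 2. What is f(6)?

f(2) = -2*1 + 5*8 = 38
f(3) = -2*38 + 5*1 = -71
f(4) = -2*(-71) + 5*38 = 332
f(5) = -2*332 + 5*(-71) = -1019
f(6) = -2*(-1019) + 5*332 = 3698

3698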